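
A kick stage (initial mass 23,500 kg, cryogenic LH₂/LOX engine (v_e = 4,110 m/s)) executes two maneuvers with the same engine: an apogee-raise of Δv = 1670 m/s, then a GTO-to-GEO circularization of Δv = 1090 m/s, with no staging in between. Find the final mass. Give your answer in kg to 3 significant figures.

After the first burn: m = 23500 × exp(−1670/4110.0) = 23500 × 0.66609 = 15,653.1 kg.
After the second burn: m = 15,653.1 × exp(−1090/4110.0) = 15,653.1 × 0.76705 = 12,006.7 kg.

final mass ≈ 12000 kg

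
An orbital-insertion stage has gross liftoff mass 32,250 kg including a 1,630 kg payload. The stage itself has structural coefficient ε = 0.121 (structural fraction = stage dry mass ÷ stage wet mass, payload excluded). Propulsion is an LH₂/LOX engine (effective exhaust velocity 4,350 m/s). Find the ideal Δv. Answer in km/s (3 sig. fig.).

Stage wet mass = m₀ − payload = 32,250 − 1,630 = 30,620 kg.
Stage dry mass = ε × stage wet mass = 0.121 × 30,620 = 3,705.02 kg.
Burnout mass m_f = stage dry + payload = 3,705.02 + 1,630 = 5,335.02 kg.
Using Δv = v_e ln(m₀/m_f): Δv = v_e · ln(32,250/5,335.02) = 4350.0 × ln(6.045) = 4350.0 × 1.7992 ≈ 7827 m/s.

Δv ≈ 7.83 km/s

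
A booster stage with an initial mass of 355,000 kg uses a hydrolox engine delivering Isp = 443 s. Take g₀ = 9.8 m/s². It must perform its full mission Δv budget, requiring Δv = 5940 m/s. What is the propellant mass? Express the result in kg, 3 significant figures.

propellant mass ≈ 265000 kg

v_e = Isp · g₀ = 443 × 9.8 = 4341.4 m/s.
By the Tsiolkovsky rocket equation, m₀/m_f = exp(Δv / v_e) = exp(5940 / 4341.4) = exp(1.3682) = 3.9284.
m_f = 355,000 / 3.9284 = 90,367.6 kg, so propellant = m₀ − m_f = 355,000 − 90,367.6 = 264,632.4 kg.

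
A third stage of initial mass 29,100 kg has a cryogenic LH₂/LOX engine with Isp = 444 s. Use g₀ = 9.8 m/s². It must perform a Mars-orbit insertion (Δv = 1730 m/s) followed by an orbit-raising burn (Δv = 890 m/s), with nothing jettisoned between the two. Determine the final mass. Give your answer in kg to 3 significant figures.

v_e = Isp · g₀ = 444 × 9.8 = 4351.2 m/s.
After the first burn: m = 29100 × exp(−1730/4351.2) = 29100 × 0.67194 = 19,553.5 kg.
After the second burn: m = 19,553.5 × exp(−890/4351.2) = 19,553.5 × 0.81502 = 15,936.5 kg.

final mass ≈ 15900 kg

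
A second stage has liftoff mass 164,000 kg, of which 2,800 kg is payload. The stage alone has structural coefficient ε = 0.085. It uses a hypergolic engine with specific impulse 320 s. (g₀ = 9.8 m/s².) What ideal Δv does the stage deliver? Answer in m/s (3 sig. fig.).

Stage wet mass = m₀ − payload = 164,000 − 2,800 = 161,200 kg.
Stage dry mass = ε × stage wet mass = 0.085 × 161,200 = 13,702 kg.
Burnout mass m_f = stage dry + payload = 13,702 + 2,800 = 16,502 kg.
v_e = Isp · g₀ = 320 × 9.8 = 3136.0 m/s.
By the Tsiolkovsky rocket equation, Δv = v_e · ln(164,000/16,502) = 3136.0 × ln(9.938) = 3136.0 × 2.2964 ≈ 7201 m/s.

Δv ≈ 7200 m/s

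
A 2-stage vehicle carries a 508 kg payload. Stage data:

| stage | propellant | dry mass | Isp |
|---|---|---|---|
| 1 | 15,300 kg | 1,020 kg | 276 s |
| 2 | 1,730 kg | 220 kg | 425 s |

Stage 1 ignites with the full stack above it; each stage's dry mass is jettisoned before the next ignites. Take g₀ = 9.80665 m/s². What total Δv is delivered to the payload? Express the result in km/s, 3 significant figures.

Δv ≈ 9.64 km/s

Ignition mass of stage 1 = 15,300+1,020 + 1,730+220 + 508 = 18,778 kg.
Stage 1: m₀ = 18,778 kg, m_f = 18,778 − 15,300 = 3,478 kg; Δv = 276×9.80665×ln(5.399) = 2706.6×1.6862 ≈ 4564 m/s.
Stage 2: m₀ = 2,458 kg, m_f = 2,458 − 1,730 = 728 kg; Δv = 425×9.80665×ln(3.376) = 4167.8×1.2168 ≈ 5071 m/s.
Total Δv = 4564 + 5071 = 9635 m/s.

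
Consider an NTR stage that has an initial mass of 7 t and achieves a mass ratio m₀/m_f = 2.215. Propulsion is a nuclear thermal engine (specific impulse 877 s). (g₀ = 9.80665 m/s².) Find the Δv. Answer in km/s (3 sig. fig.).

Δv ≈ 6.84 km/s

v_e = Isp · g₀ = 877 × 9.80665 = 8600.4 m/s.
Using Δv = v_e ln(m₀/m_f): Δv = v_e · ln(2.215) = 8600.4 × 0.7953 ≈ 6839.5 m/s.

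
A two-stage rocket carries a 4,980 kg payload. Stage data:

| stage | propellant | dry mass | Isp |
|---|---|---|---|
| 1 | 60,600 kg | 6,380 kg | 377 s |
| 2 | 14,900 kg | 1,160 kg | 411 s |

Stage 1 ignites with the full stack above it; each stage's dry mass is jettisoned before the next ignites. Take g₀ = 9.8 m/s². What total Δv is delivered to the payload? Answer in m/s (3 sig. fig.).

Ignition mass of stage 1 = 60,600+6,380 + 14,900+1,160 + 4,980 = 88,020 kg.
Stage 1: m₀ = 88,020 kg, m_f = 88,020 − 60,600 = 27,420 kg; Δv = 377×9.8×ln(3.21) = 3694.6×1.1663 ≈ 4309 m/s.
Stage 2: m₀ = 21,040 kg, m_f = 21,040 − 14,900 = 6,140 kg; Δv = 411×9.8×ln(3.427) = 4027.8×1.2316 ≈ 4961 m/s.
Total Δv = 4309 + 4961 = 9270 m/s.

Δv ≈ 9270 m/s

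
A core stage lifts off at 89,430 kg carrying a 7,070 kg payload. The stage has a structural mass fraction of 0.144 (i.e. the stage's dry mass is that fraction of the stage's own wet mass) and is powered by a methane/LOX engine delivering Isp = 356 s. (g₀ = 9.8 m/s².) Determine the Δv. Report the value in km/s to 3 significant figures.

Δv ≈ 5.42 km/s

Stage wet mass = m₀ − payload = 89,430 − 7,070 = 82,360 kg.
Stage dry mass = ε × stage wet mass = 0.144 × 82,360 = 11,859.8 kg.
Burnout mass m_f = stage dry + payload = 11,859.8 + 7,070 = 18,929.8 kg.
v_e = Isp · g₀ = 356 × 9.8 = 3488.8 m/s.
Δv = v_e · ln(89,430/18,929.8) = 3488.8 × ln(4.724) = 3488.8 × 1.5527 ≈ 5417 m/s.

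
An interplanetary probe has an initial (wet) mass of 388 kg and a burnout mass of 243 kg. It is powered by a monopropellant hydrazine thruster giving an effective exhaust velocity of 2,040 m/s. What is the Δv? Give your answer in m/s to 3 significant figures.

Using Δv = v_e ln(m₀/m_f): Δv = v_e · ln(m₀/m_f) = 2040.0 × ln(1.597) = 2040.0 × 0.4679 ≈ 954.6 m/s.

Δv ≈ 955 m/s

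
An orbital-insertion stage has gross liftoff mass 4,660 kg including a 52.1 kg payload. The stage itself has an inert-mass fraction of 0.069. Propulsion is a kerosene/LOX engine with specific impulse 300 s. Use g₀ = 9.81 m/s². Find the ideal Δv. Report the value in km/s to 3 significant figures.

Δv ≈ 7.46 km/s

Stage wet mass = m₀ − payload = 4,660 − 52.1 = 4,607.9 kg.
Stage dry mass = ε × stage wet mass = 0.069 × 4,607.9 = 317.945 kg.
Burnout mass m_f = stage dry + payload = 317.945 + 52.1 = 370.045 kg.
v_e = Isp · g₀ = 300 × 9.81 = 2943.0 m/s.
By the Tsiolkovsky rocket equation, Δv = v_e · ln(4,660/370.045) = 2943.0 × ln(12.59) = 2943.0 × 2.5331 ≈ 7455 m/s.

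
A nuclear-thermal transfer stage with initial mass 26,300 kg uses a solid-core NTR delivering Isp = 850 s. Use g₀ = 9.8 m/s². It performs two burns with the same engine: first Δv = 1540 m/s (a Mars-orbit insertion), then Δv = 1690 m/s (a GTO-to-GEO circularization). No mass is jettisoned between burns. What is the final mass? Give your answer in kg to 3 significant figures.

final mass ≈ 17800 kg

v_e = Isp · g₀ = 850 × 9.8 = 8330.0 m/s.
After the first burn: m = 26300 × exp(−1540/8330.0) = 26300 × 0.83121 = 21,860.8 kg.
After the second burn: m = 21,860.8 × exp(−1690/8330.0) = 21,860.8 × 0.81638 = 17,846.7 kg.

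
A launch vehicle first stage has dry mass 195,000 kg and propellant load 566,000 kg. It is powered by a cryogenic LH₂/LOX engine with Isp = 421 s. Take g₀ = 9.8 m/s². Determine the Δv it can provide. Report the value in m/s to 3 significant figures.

v_e = Isp · g₀ = 421 × 9.8 = 4125.8 m/s.
m₀ = m_dry + m_prop = 195,000 + 566,000 = 761,000 kg.
Δv = v_e · ln(m₀/m_f) = 4125.8 × ln(3.903) = 4125.8 × 1.3616 ≈ 5617.8 m/s.

Δv ≈ 5620 m/s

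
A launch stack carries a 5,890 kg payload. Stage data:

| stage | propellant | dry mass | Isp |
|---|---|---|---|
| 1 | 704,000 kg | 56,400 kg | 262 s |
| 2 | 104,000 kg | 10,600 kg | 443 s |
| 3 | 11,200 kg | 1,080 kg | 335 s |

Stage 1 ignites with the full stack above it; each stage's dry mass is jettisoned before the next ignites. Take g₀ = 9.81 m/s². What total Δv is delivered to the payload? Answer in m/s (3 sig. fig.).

Δv ≈ 13800 m/s

Ignition mass of stage 1 = 704,000+56,400 + 104,000+10,600 + 11,200+1,080 + 5,890 = 893,170 kg.
Stage 1: m₀ = 893,170 kg, m_f = 893,170 − 704,000 = 189,170 kg; Δv = 262×9.81×ln(4.722) = 2570.2×1.5521 ≈ 3989 m/s.
Stage 2: m₀ = 132,770 kg, m_f = 132,770 − 104,000 = 28,770 kg; Δv = 443×9.81×ln(4.615) = 4345.8×1.5293 ≈ 6646 m/s.
Stage 3: m₀ = 18,170 kg, m_f = 18,170 − 11,200 = 6,970 kg; Δv = 335×9.81×ln(2.607) = 3286.4×0.9582 ≈ 3149 m/s.
Total Δv = 3989 + 6646 + 3149 = 13784 m/s.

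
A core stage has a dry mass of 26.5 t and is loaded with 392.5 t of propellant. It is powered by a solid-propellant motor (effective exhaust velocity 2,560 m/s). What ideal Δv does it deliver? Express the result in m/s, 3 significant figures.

Δv ≈ 7070 m/s

m₀ = m_dry + m_prop = 26.5 + 392.5 = 419 t.
From the ideal rocket equation, Δv = v_e · ln(m₀/m_f) = 2560.0 × ln(15.81) = 2560.0 × 2.7607 ≈ 7067.5 m/s.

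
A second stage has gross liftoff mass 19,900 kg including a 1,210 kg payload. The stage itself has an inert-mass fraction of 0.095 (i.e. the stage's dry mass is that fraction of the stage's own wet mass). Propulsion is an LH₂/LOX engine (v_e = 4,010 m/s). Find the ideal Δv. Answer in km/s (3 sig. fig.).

Stage wet mass = m₀ − payload = 19,900 − 1,210 = 18,690 kg.
Stage dry mass = ε × stage wet mass = 0.095 × 18,690 = 1,775.55 kg.
Burnout mass m_f = stage dry + payload = 1,775.55 + 1,210 = 2,985.55 kg.
By the Tsiolkovsky rocket equation, Δv = v_e · ln(19,900/2,985.55) = 4010.0 × ln(6.665) = 4010.0 × 1.8969 ≈ 7607 m/s.

Δv ≈ 7.61 km/s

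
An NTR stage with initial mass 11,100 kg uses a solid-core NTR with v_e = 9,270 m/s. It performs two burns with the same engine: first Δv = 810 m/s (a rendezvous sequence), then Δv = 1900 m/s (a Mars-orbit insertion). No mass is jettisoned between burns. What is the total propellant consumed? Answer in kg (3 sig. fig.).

After the first burn: m = 11100 × exp(−810/9270.0) = 11100 × 0.91633 = 10,171.3 kg.
After the second burn: m = 10,171.3 × exp(−1900/9270.0) = 10,171.3 × 0.81468 = 8,286.35 kg.
Total propellant = m₀ − m_final = 11100 − 8,286.35 = 2,813.65 kg.

total propellant consumed ≈ 2810 kg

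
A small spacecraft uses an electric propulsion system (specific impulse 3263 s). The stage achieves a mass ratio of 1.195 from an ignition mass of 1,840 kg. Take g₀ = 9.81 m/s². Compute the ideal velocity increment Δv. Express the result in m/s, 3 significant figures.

Δv ≈ 5700 m/s

v_e = Isp · g₀ = 3263 × 9.81 = 32010.0 m/s.
Rocket equation: Δv = v_e · ln(1.195) = 32010.0 × 0.1781 ≈ 5702.5 m/s.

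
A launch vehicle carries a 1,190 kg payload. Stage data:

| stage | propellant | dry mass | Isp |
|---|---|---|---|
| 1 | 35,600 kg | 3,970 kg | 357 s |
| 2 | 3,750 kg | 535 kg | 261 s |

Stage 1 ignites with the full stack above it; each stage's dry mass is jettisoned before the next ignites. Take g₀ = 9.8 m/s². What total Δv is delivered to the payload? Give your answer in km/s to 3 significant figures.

Ignition mass of stage 1 = 35,600+3,970 + 3,750+535 + 1,190 = 45,045 kg.
Stage 1: m₀ = 45,045 kg, m_f = 45,045 − 35,600 = 9,445 kg; Δv = 357×9.8×ln(4.769) = 3498.6×1.5622 ≈ 5465 m/s.
Stage 2: m₀ = 5,475 kg, m_f = 5,475 − 3,750 = 1,725 kg; Δv = 261×9.8×ln(3.174) = 2557.8×1.1550 ≈ 2954 m/s.
Total Δv = 5465 + 2954 = 8419 m/s.

Δv ≈ 8.42 km/s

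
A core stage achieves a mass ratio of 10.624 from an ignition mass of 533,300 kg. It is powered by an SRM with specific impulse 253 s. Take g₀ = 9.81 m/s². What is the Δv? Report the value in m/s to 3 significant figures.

Δv ≈ 5870 m/s

v_e = Isp · g₀ = 253 × 9.81 = 2481.9 m/s.
Rocket equation: Δv = v_e · ln(10.624) = 2481.9 × 2.3631 ≈ 5865.1 m/s.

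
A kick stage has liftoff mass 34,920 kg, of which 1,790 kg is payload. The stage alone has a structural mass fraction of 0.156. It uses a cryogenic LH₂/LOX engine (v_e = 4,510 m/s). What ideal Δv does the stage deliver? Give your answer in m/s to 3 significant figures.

Stage wet mass = m₀ − payload = 34,920 − 1,790 = 33,130 kg.
Stage dry mass = ε × stage wet mass = 0.156 × 33,130 = 5,168.28 kg.
Burnout mass m_f = stage dry + payload = 5,168.28 + 1,790 = 6,958.28 kg.
Δv = v_e · ln(34,920/6,958.28) = 4510.0 × ln(5.018) = 4510.0 × 1.6131 ≈ 7275 m/s.

Δv ≈ 7280 m/s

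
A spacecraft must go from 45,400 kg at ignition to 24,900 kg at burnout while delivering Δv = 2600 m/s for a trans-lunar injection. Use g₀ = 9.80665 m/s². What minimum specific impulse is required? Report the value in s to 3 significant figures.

ln(m₀/m_f) = ln(45400/24900) = ln(1.823) = 0.6006.
By the Tsiolkovsky rocket equation, v_e = Δv / ln(m₀/m_f) = 2600 / 0.6006 = 4328.7 m/s.
Isp = v_e / g₀ = 4328.7 / 9.80665 = 441.4 s.

Isp ≈ 441 s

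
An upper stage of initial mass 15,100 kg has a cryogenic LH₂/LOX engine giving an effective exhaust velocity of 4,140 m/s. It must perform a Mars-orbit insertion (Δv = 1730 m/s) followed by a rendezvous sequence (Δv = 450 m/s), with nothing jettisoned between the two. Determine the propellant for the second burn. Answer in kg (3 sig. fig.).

After the first burn: m = 15100 × exp(−1730/4140.0) = 15100 × 0.65844 = 9,942.44 kg.
After the second burn: m = 9,942.44 × exp(−450/4140.0) = 9,942.44 × 0.89700 = 8,918.37 kg.
Second-burn propellant = 9,942.44 − 8,918.37 = 1,024.07 kg.

propellant for the second burn ≈ 1020 kg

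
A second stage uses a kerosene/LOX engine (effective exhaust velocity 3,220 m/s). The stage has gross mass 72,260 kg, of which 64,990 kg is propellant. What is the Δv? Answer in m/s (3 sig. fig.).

Δv ≈ 7390 m/s

m_f = m₀ − m_prop = 72,260 − 64,990 = 7,270 kg.
Δv = v_e · ln(m₀/m_f) = 3220.0 × ln(9.939) = 3220.0 × 2.2965 ≈ 7394.8 m/s.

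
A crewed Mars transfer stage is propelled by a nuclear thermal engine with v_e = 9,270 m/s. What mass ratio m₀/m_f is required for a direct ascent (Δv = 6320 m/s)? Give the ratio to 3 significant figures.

Using Δv = v_e ln(m₀/m_f): m₀/m_f = exp(Δv / v_e) = exp(6320 / 9270.0) = exp(0.6818) = 1.9774.

mass ratio ≈ 1.98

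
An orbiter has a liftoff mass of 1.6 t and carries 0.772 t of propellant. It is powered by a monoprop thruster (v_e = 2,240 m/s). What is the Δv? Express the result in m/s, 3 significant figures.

Δv ≈ 1480 m/s

m_f = m₀ − m_prop = 1.6 − 0.772 = 0.828 t.
By the Tsiolkovsky rocket equation, Δv = v_e · ln(m₀/m_f) = 2240.0 × ln(1.932) = 2240.0 × 0.6587 ≈ 1475.6 m/s.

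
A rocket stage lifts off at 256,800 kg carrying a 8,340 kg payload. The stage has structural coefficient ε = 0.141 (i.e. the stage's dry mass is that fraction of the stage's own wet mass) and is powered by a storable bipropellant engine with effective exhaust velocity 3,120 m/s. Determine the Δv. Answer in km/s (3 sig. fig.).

Stage wet mass = m₀ − payload = 256,800 − 8,340 = 248,460 kg.
Stage dry mass = ε × stage wet mass = 0.141 × 248,460 = 35,032.9 kg.
Burnout mass m_f = stage dry + payload = 35,032.9 + 8,340 = 43,372.9 kg.
By the Tsiolkovsky rocket equation, Δv = v_e · ln(256,800/43,372.9) = 3120.0 × ln(5.921) = 3120.0 × 1.7785 ≈ 5549 m/s.

Δv ≈ 5.55 km/s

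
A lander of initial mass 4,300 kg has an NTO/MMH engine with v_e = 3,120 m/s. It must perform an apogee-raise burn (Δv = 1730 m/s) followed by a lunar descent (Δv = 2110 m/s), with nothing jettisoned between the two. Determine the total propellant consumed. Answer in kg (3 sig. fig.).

After the first burn: m = 4300 × exp(−1730/3120.0) = 4300 × 0.57437 = 2,469.79 kg.
After the second burn: m = 2,469.79 × exp(−2110/3120.0) = 2,469.79 × 0.50850 = 1,255.89 kg.
Total propellant = m₀ − m_final = 4300 − 1,255.89 = 3,044.11 kg.

total propellant consumed ≈ 3040 kg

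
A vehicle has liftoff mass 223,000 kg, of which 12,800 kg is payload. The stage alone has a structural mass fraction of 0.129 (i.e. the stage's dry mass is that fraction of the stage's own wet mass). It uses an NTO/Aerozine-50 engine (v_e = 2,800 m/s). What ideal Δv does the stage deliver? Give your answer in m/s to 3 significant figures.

Stage wet mass = m₀ − payload = 223,000 − 12,800 = 210,200 kg.
Stage dry mass = ε × stage wet mass = 0.129 × 210,200 = 27,115.8 kg.
Burnout mass m_f = stage dry + payload = 27,115.8 + 12,800 = 39,915.8 kg.
Rocket equation: Δv = v_e · ln(223,000/39,915.8) = 2800.0 × ln(5.587) = 2800.0 × 1.7204 ≈ 4817 m/s.

Δv ≈ 4820 m/s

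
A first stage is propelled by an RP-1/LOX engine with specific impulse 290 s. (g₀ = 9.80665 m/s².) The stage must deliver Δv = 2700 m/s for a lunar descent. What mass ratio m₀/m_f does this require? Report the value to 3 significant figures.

mass ratio ≈ 2.58

v_e = Isp · g₀ = 290 × 9.80665 = 2843.9 m/s.
m₀/m_f = exp(Δv / v_e) = exp(2700 / 2843.9) = exp(0.9494) = 2.5841.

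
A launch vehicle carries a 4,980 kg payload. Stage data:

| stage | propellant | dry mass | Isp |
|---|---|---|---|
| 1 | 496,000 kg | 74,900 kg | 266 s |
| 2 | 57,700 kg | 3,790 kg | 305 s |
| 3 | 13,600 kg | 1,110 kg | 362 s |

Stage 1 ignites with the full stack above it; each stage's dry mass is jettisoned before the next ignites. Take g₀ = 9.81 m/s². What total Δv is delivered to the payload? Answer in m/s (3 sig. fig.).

Δv ≈ 11600 m/s

Ignition mass of stage 1 = 496,000+74,900 + 57,700+3,790 + 13,600+1,110 + 4,980 = 652,080 kg.
Stage 1: m₀ = 652,080 kg, m_f = 652,080 − 496,000 = 156,080 kg; Δv = 266×9.81×ln(4.178) = 2609.5×1.4298 ≈ 3731 m/s.
Stage 2: m₀ = 81,180 kg, m_f = 81,180 − 57,700 = 23,480 kg; Δv = 305×9.81×ln(3.457) = 2992.1×1.2405 ≈ 3712 m/s.
Stage 3: m₀ = 19,690 kg, m_f = 19,690 − 13,600 = 6,090 kg; Δv = 362×9.81×ln(3.233) = 3551.2×1.1735 ≈ 4167 m/s.
Total Δv = 3731 + 3712 + 4167 = 11610 m/s.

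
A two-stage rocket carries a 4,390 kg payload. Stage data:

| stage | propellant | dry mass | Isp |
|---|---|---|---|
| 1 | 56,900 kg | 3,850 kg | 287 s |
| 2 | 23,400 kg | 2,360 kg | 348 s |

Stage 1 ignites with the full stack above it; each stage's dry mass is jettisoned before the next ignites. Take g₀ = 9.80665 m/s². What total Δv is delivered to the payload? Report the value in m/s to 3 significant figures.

Ignition mass of stage 1 = 56,900+3,850 + 23,400+2,360 + 4,390 = 90,900 kg.
Stage 1: m₀ = 90,900 kg, m_f = 90,900 − 56,900 = 34,000 kg; Δv = 287×9.80665×ln(2.674) = 2814.5×0.9834 ≈ 2768 m/s.
Stage 2: m₀ = 30,150 kg, m_f = 30,150 − 23,400 = 6,750 kg; Δv = 348×9.80665×ln(4.467) = 3412.7×1.4966 ≈ 5108 m/s.
Total Δv = 2768 + 5108 = 7876 m/s.

Δv ≈ 7880 m/s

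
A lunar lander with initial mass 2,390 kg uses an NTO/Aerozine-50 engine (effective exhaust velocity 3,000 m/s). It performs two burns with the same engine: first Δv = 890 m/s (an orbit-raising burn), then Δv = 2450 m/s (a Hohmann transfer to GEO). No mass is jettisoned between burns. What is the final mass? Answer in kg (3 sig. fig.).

final mass ≈ 785 kg

After the first burn: m = 2390 × exp(−890/3000.0) = 2390 × 0.74329 = 1,776.46 kg.
After the second burn: m = 1,776.46 × exp(−2450/3000.0) = 1,776.46 × 0.44190 = 785.018 kg.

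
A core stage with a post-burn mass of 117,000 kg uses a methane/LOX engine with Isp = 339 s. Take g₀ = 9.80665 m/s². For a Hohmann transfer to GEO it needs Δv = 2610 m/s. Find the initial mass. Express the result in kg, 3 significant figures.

v_e = Isp · g₀ = 339 × 9.80665 = 3324.5 m/s.
m₀/m_f = exp(Δv / v_e) = exp(2610 / 3324.5) = exp(0.7851) = 2.1926.
m₀ = m_f × 2.1926 = 117,000 × 2.1926 = 256,534 kg.

initial mass ≈ 257000 kg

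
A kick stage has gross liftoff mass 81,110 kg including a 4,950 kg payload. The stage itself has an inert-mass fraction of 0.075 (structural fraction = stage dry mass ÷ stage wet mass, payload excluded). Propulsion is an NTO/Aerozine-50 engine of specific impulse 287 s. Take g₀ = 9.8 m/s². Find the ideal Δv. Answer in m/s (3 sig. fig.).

Δv ≈ 5710 m/s

Stage wet mass = m₀ − payload = 81,110 − 4,950 = 76,160 kg.
Stage dry mass = ε × stage wet mass = 0.075 × 76,160 = 5,712 kg.
Burnout mass m_f = stage dry + payload = 5,712 + 4,950 = 10,662 kg.
v_e = Isp · g₀ = 287 × 9.8 = 2812.6 m/s.
Using Δv = v_e ln(m₀/m_f): Δv = v_e · ln(81,110/10,662) = 2812.6 × ln(7.607) = 2812.6 × 2.0291 ≈ 5707 m/s.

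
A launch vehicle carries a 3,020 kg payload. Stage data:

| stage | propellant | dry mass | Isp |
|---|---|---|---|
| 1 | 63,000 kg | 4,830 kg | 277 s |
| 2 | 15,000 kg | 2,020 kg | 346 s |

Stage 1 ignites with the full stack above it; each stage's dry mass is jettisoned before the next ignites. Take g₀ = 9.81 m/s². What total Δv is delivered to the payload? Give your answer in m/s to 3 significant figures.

Ignition mass of stage 1 = 63,000+4,830 + 15,000+2,020 + 3,020 = 87,870 kg.
Stage 1: m₀ = 87,870 kg, m_f = 87,870 − 63,000 = 24,870 kg; Δv = 277×9.81×ln(3.533) = 2717.4×1.2622 ≈ 3430 m/s.
Stage 2: m₀ = 20,040 kg, m_f = 20,040 − 15,000 = 5,040 kg; Δv = 346×9.81×ln(3.976) = 3394.3×1.3803 ≈ 4685 m/s.
Total Δv = 3430 + 4685 = 8115 m/s.

Δv ≈ 8120 m/s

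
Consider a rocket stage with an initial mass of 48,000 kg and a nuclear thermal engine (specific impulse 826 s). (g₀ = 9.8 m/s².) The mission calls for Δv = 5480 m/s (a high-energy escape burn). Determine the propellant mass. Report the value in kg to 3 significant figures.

v_e = Isp · g₀ = 826 × 9.8 = 8094.8 m/s.
Rocket equation: m₀/m_f = exp(Δv / v_e) = exp(5480 / 8094.8) = exp(0.6770) = 1.9679.
m_f = 48,000 / 1.9679 = 24,391.5 kg, so propellant = m₀ − m_f = 48,000 − 24,391.5 = 23,608.5 kg.

propellant mass ≈ 23600 kg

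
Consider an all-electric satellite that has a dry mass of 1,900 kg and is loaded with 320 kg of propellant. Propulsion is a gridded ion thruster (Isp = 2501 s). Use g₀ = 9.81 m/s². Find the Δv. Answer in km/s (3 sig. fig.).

Δv ≈ 3.82 km/s

v_e = Isp · g₀ = 2501 × 9.81 = 24534.8 m/s.
m₀ = m_dry + m_prop = 1,900 + 320 = 2,220 kg.
Δv = v_e · ln(m₀/m_f) = 24534.8 × ln(1.168) = 24534.8 × 0.1557 ≈ 3818.9 m/s.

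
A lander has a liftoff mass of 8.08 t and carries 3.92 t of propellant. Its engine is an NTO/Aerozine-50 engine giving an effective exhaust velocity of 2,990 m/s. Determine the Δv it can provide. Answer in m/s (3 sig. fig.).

m_f = m₀ − m_prop = 8.08 − 3.92 = 4.16 t.
Δv = v_e · ln(m₀/m_f) = 2990.0 × ln(1.942) = 2990.0 × 0.6639 ≈ 1985.0 m/s.

Δv ≈ 1980 m/s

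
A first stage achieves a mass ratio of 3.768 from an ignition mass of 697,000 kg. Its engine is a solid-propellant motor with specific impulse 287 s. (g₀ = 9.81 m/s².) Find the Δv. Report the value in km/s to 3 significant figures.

v_e = Isp · g₀ = 287 × 9.81 = 2815.5 m/s.
Rocket equation: Δv = v_e · ln(3.768) = 2815.5 × 1.3265 ≈ 3734.8 m/s.

Δv ≈ 3.73 km/s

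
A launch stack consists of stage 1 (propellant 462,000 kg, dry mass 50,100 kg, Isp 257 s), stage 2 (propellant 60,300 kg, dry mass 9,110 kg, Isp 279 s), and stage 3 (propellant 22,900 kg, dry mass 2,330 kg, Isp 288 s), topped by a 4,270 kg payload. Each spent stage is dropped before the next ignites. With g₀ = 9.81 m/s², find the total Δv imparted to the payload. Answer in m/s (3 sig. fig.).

Δv ≈ 10400 m/s

Ignition mass of stage 1 = 462,000+50,100 + 60,300+9,110 + 22,900+2,330 + 4,270 = 611,010 kg.
Stage 1: m₀ = 611,010 kg, m_f = 611,010 − 462,000 = 149,010 kg; Δv = 257×9.81×ln(4.1) = 2521.2×1.4111 ≈ 3558 m/s.
Stage 2: m₀ = 98,910 kg, m_f = 98,910 − 60,300 = 38,610 kg; Δv = 279×9.81×ln(2.562) = 2737.0×0.9407 ≈ 2575 m/s.
Stage 3: m₀ = 29,500 kg, m_f = 29,500 − 22,900 = 6,600 kg; Δv = 288×9.81×ln(4.47) = 2825.3×1.4973 ≈ 4230 m/s.
Total Δv = 3558 + 2575 + 4230 = 10363 m/s.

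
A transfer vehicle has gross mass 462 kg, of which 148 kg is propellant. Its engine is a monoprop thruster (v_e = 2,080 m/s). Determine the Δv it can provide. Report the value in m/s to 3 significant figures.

m_f = m₀ − m_prop = 462 − 148 = 314 kg.
Δv = v_e · ln(m₀/m_f) = 2080.0 × ln(1.471) = 2080.0 × 0.3862 ≈ 803.2 m/s.

Δv ≈ 803 m/s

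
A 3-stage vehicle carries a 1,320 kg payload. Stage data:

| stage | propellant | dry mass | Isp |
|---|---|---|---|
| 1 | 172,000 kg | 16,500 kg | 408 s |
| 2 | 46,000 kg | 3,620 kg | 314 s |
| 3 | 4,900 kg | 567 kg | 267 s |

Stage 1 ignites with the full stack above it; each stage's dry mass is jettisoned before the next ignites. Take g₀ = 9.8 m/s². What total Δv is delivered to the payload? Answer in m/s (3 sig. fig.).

Ignition mass of stage 1 = 172,000+16,500 + 46,000+3,620 + 4,900+567 + 1,320 = 244,907 kg.
Stage 1: m₀ = 244,907 kg, m_f = 244,907 − 172,000 = 72,907 kg; Δv = 408×9.8×ln(3.359) = 3998.4×1.2117 ≈ 4845 m/s.
Stage 2: m₀ = 56,407 kg, m_f = 56,407 − 46,000 = 10,407 kg; Δv = 314×9.8×ln(5.42) = 3077.2×1.6901 ≈ 5201 m/s.
Stage 3: m₀ = 6,787 kg, m_f = 6,787 − 4,900 = 1,887 kg; Δv = 267×9.8×ln(3.597) = 2616.6×1.2800 ≈ 3349 m/s.
Total Δv = 4845 + 5201 + 3349 = 13395 m/s.

Δv ≈ 13400 m/s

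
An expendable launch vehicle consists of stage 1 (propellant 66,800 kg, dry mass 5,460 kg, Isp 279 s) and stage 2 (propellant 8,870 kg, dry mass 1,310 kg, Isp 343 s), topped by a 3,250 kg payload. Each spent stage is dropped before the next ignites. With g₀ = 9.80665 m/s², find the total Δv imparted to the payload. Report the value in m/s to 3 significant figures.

Ignition mass of stage 1 = 66,800+5,460 + 8,870+1,310 + 3,250 = 85,690 kg.
Stage 1: m₀ = 85,690 kg, m_f = 85,690 − 66,800 = 18,890 kg; Δv = 279×9.80665×ln(4.536) = 2736.1×1.5121 ≈ 4137 m/s.
Stage 2: m₀ = 13,430 kg, m_f = 13,430 − 8,870 = 4,560 kg; Δv = 343×9.80665×ln(2.945) = 3363.7×1.0802 ≈ 3633 m/s.
Total Δv = 4137 + 3633 = 7770 m/s.

Δv ≈ 7770 m/s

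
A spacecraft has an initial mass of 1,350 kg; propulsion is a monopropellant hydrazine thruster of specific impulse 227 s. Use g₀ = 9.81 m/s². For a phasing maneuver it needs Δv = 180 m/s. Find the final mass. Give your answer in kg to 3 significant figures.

v_e = Isp · g₀ = 227 × 9.81 = 2226.9 m/s.
By the Tsiolkovsky rocket equation, m₀/m_f = exp(Δv / v_e) = exp(180 / 2226.9) = exp(0.0808) = 1.0842.
m_f = m₀ / 1.0842 = 1,350 / 1.0842 = 1,245.16 kg.

final mass ≈ 1250 kg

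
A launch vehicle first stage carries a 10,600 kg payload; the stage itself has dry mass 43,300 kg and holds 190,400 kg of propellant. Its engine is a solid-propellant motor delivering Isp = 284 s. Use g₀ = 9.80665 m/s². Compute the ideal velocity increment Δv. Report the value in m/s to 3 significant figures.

v_e = Isp · g₀ = 284 × 9.80665 = 2785.1 m/s.
m₀ = payload + dry + propellant = 10,600 + 43,300 + 190,400 = 244,300 kg.
m_f = payload + dry = 10,600 + 43,300 = 53,900 kg.
By the Tsiolkovsky rocket equation, Δv = v_e · ln(m₀/m_f) = 2785.1 × ln(4.532) = 2785.1 × 1.5113 ≈ 4209.0 m/s.

Δv ≈ 4210 m/s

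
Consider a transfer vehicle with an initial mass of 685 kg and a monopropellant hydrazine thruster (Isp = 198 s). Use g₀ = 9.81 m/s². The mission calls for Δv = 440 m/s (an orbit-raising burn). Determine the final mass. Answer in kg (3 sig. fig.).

v_e = Isp · g₀ = 198 × 9.81 = 1942.4 m/s.
m₀/m_f = exp(Δv / v_e) = exp(440 / 1942.4) = exp(0.2265) = 1.2542.
m_f = m₀ / 1.2542 = 685 / 1.2542 = 546.165 kg.

final mass ≈ 546 kg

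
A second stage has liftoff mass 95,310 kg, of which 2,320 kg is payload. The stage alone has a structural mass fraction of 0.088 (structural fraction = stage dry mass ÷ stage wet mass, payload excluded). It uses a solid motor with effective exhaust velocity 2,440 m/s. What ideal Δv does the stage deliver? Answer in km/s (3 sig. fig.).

Δv ≈ 5.38 km/s

Stage wet mass = m₀ − payload = 95,310 − 2,320 = 92,990 kg.
Stage dry mass = ε × stage wet mass = 0.088 × 92,990 = 8,183.12 kg.
Burnout mass m_f = stage dry + payload = 8,183.12 + 2,320 = 10,503.12 kg.
From the ideal rocket equation, Δv = v_e · ln(95,310/10,503.12) = 2440.0 × ln(9.074) = 2440.0 × 2.2055 ≈ 5381 m/s.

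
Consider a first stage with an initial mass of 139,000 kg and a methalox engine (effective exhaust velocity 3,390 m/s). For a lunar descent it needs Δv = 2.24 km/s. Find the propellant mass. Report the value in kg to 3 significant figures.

propellant mass ≈ 67200 kg

m₀/m_f = exp(Δv / v_e) = exp(2240 / 3390.0) = exp(0.6608) = 1.9363.
m_f = 139,000 / 1.9363 = 71,786.4 kg, so propellant = m₀ − m_f = 139,000 − 71,786.4 = 67,213.6 kg.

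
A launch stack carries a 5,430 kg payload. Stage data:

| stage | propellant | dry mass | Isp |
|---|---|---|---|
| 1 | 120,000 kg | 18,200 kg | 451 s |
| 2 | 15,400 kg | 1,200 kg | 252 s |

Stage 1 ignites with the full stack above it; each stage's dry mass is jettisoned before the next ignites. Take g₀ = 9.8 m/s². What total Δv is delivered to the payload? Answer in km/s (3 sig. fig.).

Ignition mass of stage 1 = 120,000+18,200 + 15,400+1,200 + 5,430 = 160,230 kg.
Stage 1: m₀ = 160,230 kg, m_f = 160,230 − 120,000 = 40,230 kg; Δv = 451×9.8×ln(3.983) = 4419.8×1.3820 ≈ 6108 m/s.
Stage 2: m₀ = 22,030 kg, m_f = 22,030 − 15,400 = 6,630 kg; Δv = 252×9.8×ln(3.323) = 2469.6×1.2008 ≈ 2965 m/s.
Total Δv = 6108 + 2965 = 9073 m/s.

Δv ≈ 9.07 km/s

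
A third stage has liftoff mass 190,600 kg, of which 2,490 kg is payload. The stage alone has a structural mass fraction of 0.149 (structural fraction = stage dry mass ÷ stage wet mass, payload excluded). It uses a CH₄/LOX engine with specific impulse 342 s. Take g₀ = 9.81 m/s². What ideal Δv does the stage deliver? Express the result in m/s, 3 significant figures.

Stage wet mass = m₀ − payload = 190,600 − 2,490 = 188,110 kg.
Stage dry mass = ε × stage wet mass = 0.149 × 188,110 = 28,028.4 kg.
Burnout mass m_f = stage dry + payload = 28,028.4 + 2,490 = 30,518.4 kg.
v_e = Isp · g₀ = 342 × 9.81 = 3355.0 m/s.
Rocket equation: Δv = v_e · ln(190,600/30,518.4) = 3355.0 × ln(6.245) = 3355.0 × 1.8318 ≈ 6146 m/s.

Δv ≈ 6150 m/s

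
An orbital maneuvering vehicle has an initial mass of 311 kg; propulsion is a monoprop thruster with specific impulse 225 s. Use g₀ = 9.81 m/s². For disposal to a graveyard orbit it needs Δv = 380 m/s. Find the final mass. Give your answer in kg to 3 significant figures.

final mass ≈ 262 kg

v_e = Isp · g₀ = 225 × 9.81 = 2207.2 m/s.
Using Δv = v_e ln(m₀/m_f): m₀/m_f = exp(Δv / v_e) = exp(380 / 2207.2) = exp(0.1722) = 1.1879.
m_f = m₀ / 1.1879 = 311 / 1.1879 = 261.807 kg.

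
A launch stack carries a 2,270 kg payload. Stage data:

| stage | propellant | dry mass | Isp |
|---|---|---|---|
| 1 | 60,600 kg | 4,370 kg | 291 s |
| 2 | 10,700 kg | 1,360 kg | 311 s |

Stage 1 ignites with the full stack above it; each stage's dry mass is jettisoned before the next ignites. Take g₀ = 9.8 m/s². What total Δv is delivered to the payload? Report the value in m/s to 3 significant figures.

Δv ≈ 8310 m/s

Ignition mass of stage 1 = 60,600+4,370 + 10,700+1,360 + 2,270 = 79,300 kg.
Stage 1: m₀ = 79,300 kg, m_f = 79,300 − 60,600 = 18,700 kg; Δv = 291×9.8×ln(4.241) = 2851.8×1.4447 ≈ 4120 m/s.
Stage 2: m₀ = 14,330 kg, m_f = 14,330 − 10,700 = 3,630 kg; Δv = 311×9.8×ln(3.948) = 3047.8×1.3731 ≈ 4185 m/s.
Total Δv = 4120 + 4185 = 8305 m/s.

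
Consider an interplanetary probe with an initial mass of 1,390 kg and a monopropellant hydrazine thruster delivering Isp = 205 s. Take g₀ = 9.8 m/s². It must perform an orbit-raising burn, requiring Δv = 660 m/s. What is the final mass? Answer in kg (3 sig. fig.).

final mass ≈ 1000 kg

v_e = Isp · g₀ = 205 × 9.8 = 2009.0 m/s.
m₀/m_f = exp(Δv / v_e) = exp(660 / 2009.0) = exp(0.3285) = 1.3889.
m_f = m₀ / 1.3889 = 1,390 / 1.3889 = 1,000.79 kg.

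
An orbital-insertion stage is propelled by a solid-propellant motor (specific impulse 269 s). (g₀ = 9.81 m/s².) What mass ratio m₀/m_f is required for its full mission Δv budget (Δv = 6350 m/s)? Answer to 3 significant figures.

mass ratio ≈ 11.1

v_e = Isp · g₀ = 269 × 9.81 = 2638.9 m/s.
Using Δv = v_e ln(m₀/m_f): m₀/m_f = exp(Δv / v_e) = exp(6350 / 2638.9) = exp(2.4063) = 11.0930.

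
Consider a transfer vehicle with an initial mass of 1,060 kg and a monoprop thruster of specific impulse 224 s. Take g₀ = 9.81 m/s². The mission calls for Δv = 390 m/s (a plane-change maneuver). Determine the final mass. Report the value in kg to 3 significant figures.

final mass ≈ 888 kg

v_e = Isp · g₀ = 224 × 9.81 = 2197.4 m/s.
m₀/m_f = exp(Δv / v_e) = exp(390 / 2197.4) = exp(0.1775) = 1.1942.
m_f = m₀ / 1.1942 = 1,060 / 1.1942 = 887.624 kg.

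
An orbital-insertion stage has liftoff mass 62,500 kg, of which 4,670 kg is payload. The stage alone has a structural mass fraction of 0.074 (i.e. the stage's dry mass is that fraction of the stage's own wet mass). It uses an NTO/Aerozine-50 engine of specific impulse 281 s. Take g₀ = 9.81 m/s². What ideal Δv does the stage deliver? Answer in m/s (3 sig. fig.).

Stage wet mass = m₀ − payload = 62,500 − 4,670 = 57,830 kg.
Stage dry mass = ε × stage wet mass = 0.074 × 57,830 = 4,279.42 kg.
Burnout mass m_f = stage dry + payload = 4,279.42 + 4,670 = 8,949.42 kg.
v_e = Isp · g₀ = 281 × 9.81 = 2756.6 m/s.
From the ideal rocket equation, Δv = v_e · ln(62,500/8,949.42) = 2756.6 × ln(6.984) = 2756.6 × 1.9436 ≈ 5358 m/s.

Δv ≈ 5360 m/s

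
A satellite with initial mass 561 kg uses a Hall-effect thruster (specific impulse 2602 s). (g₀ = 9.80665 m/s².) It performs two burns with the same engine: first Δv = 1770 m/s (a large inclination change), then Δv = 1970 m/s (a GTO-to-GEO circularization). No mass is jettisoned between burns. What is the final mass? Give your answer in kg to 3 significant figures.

final mass ≈ 485 kg

v_e = Isp · g₀ = 2602 × 9.80665 = 25516.9 m/s.
After the first burn: m = 561 × exp(−1770/25516.9) = 561 × 0.93299 = 523.407 kg.
After the second burn: m = 523.407 × exp(−1970/25516.9) = 523.407 × 0.92570 = 484.518 kg.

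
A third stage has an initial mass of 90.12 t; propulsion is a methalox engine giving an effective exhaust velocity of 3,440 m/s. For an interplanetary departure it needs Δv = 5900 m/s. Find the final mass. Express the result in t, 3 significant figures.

final mass ≈ 16.2 t

m₀/m_f = exp(Δv / v_e) = exp(5900 / 3440.0) = exp(1.7151) = 5.5573.
m_f = m₀ / 5.5573 = 90.12 / 5.5573 = 16.2165 t.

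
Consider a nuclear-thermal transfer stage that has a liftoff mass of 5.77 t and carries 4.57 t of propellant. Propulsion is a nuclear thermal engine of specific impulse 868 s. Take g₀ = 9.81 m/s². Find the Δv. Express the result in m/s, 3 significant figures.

Δv ≈ 13400 m/s

v_e = Isp · g₀ = 868 × 9.81 = 8515.1 m/s.
m_f = m₀ − m_prop = 5.77 − 4.57 = 1.2 t.
Δv = v_e · ln(m₀/m_f) = 8515.1 × ln(4.808) = 8515.1 × 1.5704 ≈ 13371.7 m/s.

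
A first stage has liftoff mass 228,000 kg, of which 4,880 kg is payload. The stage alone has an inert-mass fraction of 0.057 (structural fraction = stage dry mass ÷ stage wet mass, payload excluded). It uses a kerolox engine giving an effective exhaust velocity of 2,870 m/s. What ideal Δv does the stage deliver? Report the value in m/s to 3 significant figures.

Stage wet mass = m₀ − payload = 228,000 − 4,880 = 223,120 kg.
Stage dry mass = ε × stage wet mass = 0.057 × 223,120 = 12,717.8 kg.
Burnout mass m_f = stage dry + payload = 12,717.8 + 4,880 = 17,597.8 kg.
Δv = v_e · ln(228,000/17,597.8) = 2870.0 × ln(12.96) = 2870.0 × 2.5616 ≈ 7352 m/s.

Δv ≈ 7350 m/s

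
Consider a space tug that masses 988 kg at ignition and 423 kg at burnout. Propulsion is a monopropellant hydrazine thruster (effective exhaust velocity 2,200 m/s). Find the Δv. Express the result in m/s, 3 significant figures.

Using Δv = v_e ln(m₀/m_f): Δv = v_e · ln(m₀/m_f) = 2200.0 × ln(2.336) = 2200.0 × 0.8483 ≈ 1866.3 m/s.

Δv ≈ 1870 m/s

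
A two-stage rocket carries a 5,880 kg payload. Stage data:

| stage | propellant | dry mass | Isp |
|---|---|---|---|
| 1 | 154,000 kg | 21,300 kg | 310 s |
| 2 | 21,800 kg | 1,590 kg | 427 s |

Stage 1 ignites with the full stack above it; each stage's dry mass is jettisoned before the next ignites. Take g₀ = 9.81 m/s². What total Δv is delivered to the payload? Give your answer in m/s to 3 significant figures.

Δv ≈ 9970 m/s

Ignition mass of stage 1 = 154,000+21,300 + 21,800+1,590 + 5,880 = 204,570 kg.
Stage 1: m₀ = 204,570 kg, m_f = 204,570 − 154,000 = 50,570 kg; Δv = 310×9.81×ln(4.045) = 3041.1×1.3976 ≈ 4250 m/s.
Stage 2: m₀ = 29,270 kg, m_f = 29,270 − 21,800 = 7,470 kg; Δv = 427×9.81×ln(3.918) = 4188.9×1.3657 ≈ 5721 m/s.
Total Δv = 4250 + 5721 = 9971 m/s.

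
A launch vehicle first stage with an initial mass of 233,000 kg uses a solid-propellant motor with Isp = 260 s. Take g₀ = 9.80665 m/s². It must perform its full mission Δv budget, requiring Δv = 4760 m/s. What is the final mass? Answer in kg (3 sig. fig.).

v_e = Isp · g₀ = 260 × 9.80665 = 2549.7 m/s.
Rocket equation: m₀/m_f = exp(Δv / v_e) = exp(4760 / 2549.7) = exp(1.8669) = 6.4680.
m_f = m₀ / 6.4680 = 233,000 / 6.4680 = 36,023.5 kg.

final mass ≈ 36000 kg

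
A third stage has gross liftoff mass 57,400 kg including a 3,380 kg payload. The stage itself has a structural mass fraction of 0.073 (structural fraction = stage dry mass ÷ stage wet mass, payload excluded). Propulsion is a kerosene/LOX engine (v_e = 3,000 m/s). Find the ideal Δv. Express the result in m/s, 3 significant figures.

Stage wet mass = m₀ − payload = 57,400 − 3,380 = 54,020 kg.
Stage dry mass = ε × stage wet mass = 0.073 × 54,020 = 3,943.46 kg.
Burnout mass m_f = stage dry + payload = 3,943.46 + 3,380 = 7,323.46 kg.
From the ideal rocket equation, Δv = v_e · ln(57,400/7,323.46) = 3000.0 × ln(7.838) = 3000.0 × 2.0590 ≈ 6177 m/s.

Δv ≈ 6180 m/s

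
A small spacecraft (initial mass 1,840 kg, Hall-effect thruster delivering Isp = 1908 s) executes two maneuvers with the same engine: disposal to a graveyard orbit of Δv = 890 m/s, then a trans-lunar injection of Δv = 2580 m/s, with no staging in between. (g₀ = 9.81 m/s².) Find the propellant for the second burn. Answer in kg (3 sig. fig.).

propellant for the second burn ≈ 226 kg

v_e = Isp · g₀ = 1908 × 9.81 = 18717.5 m/s.
After the first burn: m = 1840 × exp(−890/18717.5) = 1840 × 0.95356 = 1,754.55 kg.
After the second burn: m = 1,754.55 × exp(−2580/18717.5) = 1,754.55 × 0.87124 = 1,528.63 kg.
Second-burn propellant = 1,754.55 − 1,528.63 = 225.92 kg.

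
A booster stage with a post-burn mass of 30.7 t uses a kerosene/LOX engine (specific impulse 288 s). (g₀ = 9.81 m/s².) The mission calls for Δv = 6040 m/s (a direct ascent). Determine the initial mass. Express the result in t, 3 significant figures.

v_e = Isp · g₀ = 288 × 9.81 = 2825.3 m/s.
m₀/m_f = exp(Δv / v_e) = exp(6040 / 2825.3) = exp(2.1378) = 8.4811.
m₀ = m_f × 8.4811 = 30.7 × 8.4811 = 260.37 t.

initial mass ≈ 260 t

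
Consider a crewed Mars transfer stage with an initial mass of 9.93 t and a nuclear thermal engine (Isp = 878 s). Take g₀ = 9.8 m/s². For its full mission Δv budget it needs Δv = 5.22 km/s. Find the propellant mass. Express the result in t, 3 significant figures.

v_e = Isp · g₀ = 878 × 9.8 = 8604.4 m/s.
Using Δv = v_e ln(m₀/m_f): m₀/m_f = exp(Δv / v_e) = exp(5220 / 8604.4) = exp(0.6067) = 1.8343.
m_f = 9.93 / 1.8343 = 5.41351 t, so propellant = m₀ − m_f = 9.93 − 5.41351 = 4.51649 t.

propellant mass ≈ 4.52 t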